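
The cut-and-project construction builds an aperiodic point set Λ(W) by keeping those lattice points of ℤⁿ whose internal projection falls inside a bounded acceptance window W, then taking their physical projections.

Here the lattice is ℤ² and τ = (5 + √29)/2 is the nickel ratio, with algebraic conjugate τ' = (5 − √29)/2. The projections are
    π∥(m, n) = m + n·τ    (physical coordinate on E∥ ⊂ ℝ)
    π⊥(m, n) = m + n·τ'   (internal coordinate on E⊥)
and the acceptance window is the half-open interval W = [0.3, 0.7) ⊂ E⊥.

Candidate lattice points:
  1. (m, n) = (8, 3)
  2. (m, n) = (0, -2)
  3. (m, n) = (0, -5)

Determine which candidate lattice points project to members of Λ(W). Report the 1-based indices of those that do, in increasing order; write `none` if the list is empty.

Compute τ' = (5−√29)/2 = -0.19258, so π⊥(m,n) = m -0.19258·n.
#1 (8,3): internal coord 8 + (3)·τ' = +7.42225; +7.42225 ∉ [0.3, 0.7) → out
#2 (0,-2): internal coord 0 + (-2)·τ' = +0.38516; +0.38516 ∈ [0.3, 0.7) → IN Λ
#3 (0,-5): internal coord 0 + (-5)·τ' = +0.96291; +0.96291 ∉ [0.3, 0.7) → out

2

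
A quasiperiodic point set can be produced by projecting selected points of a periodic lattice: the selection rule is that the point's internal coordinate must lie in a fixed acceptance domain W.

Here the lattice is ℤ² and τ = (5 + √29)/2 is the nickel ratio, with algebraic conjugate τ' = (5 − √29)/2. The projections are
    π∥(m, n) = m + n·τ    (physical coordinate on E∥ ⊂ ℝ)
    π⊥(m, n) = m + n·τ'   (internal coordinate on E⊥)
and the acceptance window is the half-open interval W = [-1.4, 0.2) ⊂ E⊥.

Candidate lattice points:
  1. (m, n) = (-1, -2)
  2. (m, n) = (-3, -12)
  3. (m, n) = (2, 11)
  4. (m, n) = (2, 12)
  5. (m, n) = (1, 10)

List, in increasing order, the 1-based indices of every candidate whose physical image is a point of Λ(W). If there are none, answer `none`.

1, 2, 3, 4, 5

Compute τ' = (5−√29)/2 = -0.1926, so π⊥(m,n) = m -0.1926·n.
#1 (-1,-2): internal coord -1 + (-2)·τ' = -0.6148; -0.6148 ∈ [-1.4, 0.2) → IN Λ
#2 (-3,-12): internal coord -3 + (-12)·τ' = -0.6890; -0.6890 ∈ [-1.4, 0.2) → IN Λ
#3 (2,11): internal coord 2 + (11)·τ' = -0.1184; -0.1184 ∈ [-1.4, 0.2) → IN Λ
#4 (2,12): internal coord 2 + (12)·τ' = -0.3110; -0.3110 ∈ [-1.4, 0.2) → IN Λ
#5 (1,10): internal coord 1 + (10)·τ' = -0.9258; -0.9258 ∈ [-1.4, 0.2) → IN Λ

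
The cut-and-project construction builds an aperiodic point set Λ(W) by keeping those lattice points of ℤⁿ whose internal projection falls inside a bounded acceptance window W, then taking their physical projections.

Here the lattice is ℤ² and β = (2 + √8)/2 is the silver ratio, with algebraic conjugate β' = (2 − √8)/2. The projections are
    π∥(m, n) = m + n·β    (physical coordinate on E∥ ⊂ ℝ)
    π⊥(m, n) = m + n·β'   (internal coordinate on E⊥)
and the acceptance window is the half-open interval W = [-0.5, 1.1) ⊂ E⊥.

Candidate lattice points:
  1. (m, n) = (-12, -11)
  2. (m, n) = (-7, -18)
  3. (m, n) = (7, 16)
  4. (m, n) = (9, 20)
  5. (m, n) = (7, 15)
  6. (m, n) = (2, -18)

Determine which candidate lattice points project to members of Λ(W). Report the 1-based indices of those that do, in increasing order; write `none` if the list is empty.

Numerically β ≈ 2.41421 and β' = −1/β ≈ -0.41421.
[1] lift (-12,-11): star map gives -7.44365; window check -0.5 ≤ -7.44365 < 1.1 is false → out
[2] lift (-7,-18): star map gives 0.45584; window check -0.5 ≤ 0.45584 < 1.1 is true → IN Λ
[3] lift (7,16): star map gives 0.37258; window check -0.5 ≤ 0.37258 < 1.1 is true → IN Λ
[4] lift (9,20): star map gives 0.71573; window check -0.5 ≤ 0.71573 < 1.1 is true → IN Λ
[5] lift (7,15): star map gives 0.78680; window check -0.5 ≤ 0.78680 < 1.1 is true → IN Λ
[6] lift (2,-18): star map gives 9.45584; window check -0.5 ≤ 9.45584 < 1.1 is false → out

2, 3, 4, 5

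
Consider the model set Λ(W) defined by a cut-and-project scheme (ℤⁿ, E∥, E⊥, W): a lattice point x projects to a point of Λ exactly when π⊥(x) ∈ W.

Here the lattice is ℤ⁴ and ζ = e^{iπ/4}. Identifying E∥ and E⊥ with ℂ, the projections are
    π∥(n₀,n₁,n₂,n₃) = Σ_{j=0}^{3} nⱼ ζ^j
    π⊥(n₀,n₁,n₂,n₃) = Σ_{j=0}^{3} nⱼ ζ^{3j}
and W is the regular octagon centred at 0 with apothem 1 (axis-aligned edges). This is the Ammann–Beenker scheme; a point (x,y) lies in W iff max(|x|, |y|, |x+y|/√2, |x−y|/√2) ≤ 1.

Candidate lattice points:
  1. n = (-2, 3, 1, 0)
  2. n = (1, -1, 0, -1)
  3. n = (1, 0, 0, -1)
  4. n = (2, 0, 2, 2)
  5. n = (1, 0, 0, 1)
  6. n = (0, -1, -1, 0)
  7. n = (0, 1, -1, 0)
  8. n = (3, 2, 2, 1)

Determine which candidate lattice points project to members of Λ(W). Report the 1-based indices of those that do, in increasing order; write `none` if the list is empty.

Internal map: ζ^{3j} for j=0..3 gives (1,0), (−√2/2,√2/2), (0,−1), (√2/2,√2/2).
#1 (-2, 3, 1, 0): internal (-4.121320, 1.121320); octagon support 4.121320 vs apothem 1 → ∉ W
#2 (1, -1, 0, -1): internal (1.000000, -1.414214); octagon support 1.707107 vs apothem 1 → ∉ W
#3 (1, 0, 0, -1): internal (0.292893, -0.707107); octagon support 0.707107 vs apothem 1 → ∈ W
#4 (2, 0, 2, 2): internal (3.414214, -0.585786); octagon support 3.414214 vs apothem 1 → ∉ W
#5 (1, 0, 0, 1): internal (1.707107, 0.707107); octagon support 1.707107 vs apothem 1 → ∉ W
#6 (0, -1, -1, 0): internal (0.707107, 0.292893); octagon support 0.707107 vs apothem 1 → ∈ W
#7 (0, 1, -1, 0): internal (-0.707107, 1.707107); octagon support 1.707107 vs apothem 1 → ∉ W
#8 (3, 2, 2, 1): internal (2.292893, 0.121320); octagon support 2.292893 vs apothem 1 → ∉ W

3, 6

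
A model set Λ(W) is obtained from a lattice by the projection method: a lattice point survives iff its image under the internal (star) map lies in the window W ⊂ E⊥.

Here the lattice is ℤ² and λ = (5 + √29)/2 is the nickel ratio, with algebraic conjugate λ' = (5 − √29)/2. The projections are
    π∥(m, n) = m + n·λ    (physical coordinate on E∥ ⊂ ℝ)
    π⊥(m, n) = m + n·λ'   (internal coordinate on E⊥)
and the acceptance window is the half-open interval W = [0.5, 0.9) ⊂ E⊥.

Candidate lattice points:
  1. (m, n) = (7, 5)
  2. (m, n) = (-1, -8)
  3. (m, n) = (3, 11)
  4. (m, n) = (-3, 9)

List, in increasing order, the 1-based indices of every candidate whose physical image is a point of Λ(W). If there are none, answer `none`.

2, 3

Numerically λ ≈ 5.19258 and λ' = −1/λ ≈ -0.19258.
[1] lift (7,5): star map gives 6.03709; window check 0.5 ≤ 6.03709 < 0.9 is false → out
[2] lift (-1,-8): star map gives 0.54066; window check 0.5 ≤ 0.54066 < 0.9 is true → IN Λ
[3] lift (3,11): star map gives 0.88159; window check 0.5 ≤ 0.88159 < 0.9 is true → IN Λ
[4] lift (-3,9): star map gives -4.73324; window check 0.5 ≤ -4.73324 < 0.9 is false → out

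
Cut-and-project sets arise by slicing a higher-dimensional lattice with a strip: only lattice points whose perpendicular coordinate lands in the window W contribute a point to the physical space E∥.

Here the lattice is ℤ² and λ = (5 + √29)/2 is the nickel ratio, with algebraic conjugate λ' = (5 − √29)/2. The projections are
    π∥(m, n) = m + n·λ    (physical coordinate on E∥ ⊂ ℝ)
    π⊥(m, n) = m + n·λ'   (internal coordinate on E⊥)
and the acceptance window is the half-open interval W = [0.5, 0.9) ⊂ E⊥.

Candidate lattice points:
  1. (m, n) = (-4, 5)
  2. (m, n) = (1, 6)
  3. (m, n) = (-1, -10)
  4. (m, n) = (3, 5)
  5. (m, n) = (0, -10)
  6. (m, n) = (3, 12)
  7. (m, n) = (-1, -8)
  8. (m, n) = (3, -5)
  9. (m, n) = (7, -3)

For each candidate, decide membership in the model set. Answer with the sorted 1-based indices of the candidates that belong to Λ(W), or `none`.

λ' = (5−√29)/2 ≈ -0.19258.
#1 (-4,5): internal coord -4 + (5)·λ' = -4.96291; -4.96291 ∉ [0.5, 0.9) → out
#2 (1,6): internal coord 1 + (6)·λ' = -0.15549; -0.15549 ∉ [0.5, 0.9) → out
#3 (-1,-10): internal coord -1 + (-10)·λ' = +0.92582; +0.92582 ∉ [0.5, 0.9) → out
#4 (3,5): internal coord 3 + (5)·λ' = +2.03709; +2.03709 ∉ [0.5, 0.9) → out
#5 (0,-10): internal coord 0 + (-10)·λ' = +1.92582; +1.92582 ∉ [0.5, 0.9) → out
#6 (3,12): internal coord 3 + (12)·λ' = +0.68901; +0.68901 ∈ [0.5, 0.9) → IN Λ
#7 (-1,-8): internal coord -1 + (-8)·λ' = +0.54066; +0.54066 ∈ [0.5, 0.9) → IN Λ
#8 (3,-5): internal coord 3 + (-5)·λ' = +3.96291; +3.96291 ∉ [0.5, 0.9) → out
#9 (7,-3): internal coord 7 + (-3)·λ' = +7.57775; +7.57775 ∉ [0.5, 0.9) → out

6, 7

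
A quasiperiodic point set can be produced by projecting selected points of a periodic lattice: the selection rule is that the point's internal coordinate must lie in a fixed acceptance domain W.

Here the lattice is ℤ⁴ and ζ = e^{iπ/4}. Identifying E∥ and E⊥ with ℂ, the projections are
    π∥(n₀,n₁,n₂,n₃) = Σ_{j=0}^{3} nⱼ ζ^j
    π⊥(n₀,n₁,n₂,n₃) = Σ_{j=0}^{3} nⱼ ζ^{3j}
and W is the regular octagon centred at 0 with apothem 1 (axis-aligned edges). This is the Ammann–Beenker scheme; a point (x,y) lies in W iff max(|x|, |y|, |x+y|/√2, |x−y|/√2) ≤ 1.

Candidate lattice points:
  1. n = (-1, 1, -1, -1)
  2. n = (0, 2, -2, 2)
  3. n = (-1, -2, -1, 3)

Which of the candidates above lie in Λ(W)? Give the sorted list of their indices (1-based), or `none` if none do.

none

With ζ = e^{iπ/4} the internal vectors are ζ^0,ζ^3,ζ^6,ζ^9.
candidate 1: n = (-1, 1, -1, -1) → π⊥ ≈ (-2.414214, +1.000000); max(|x|,|y|,|x±y|/√2) = 2.414214 > 1 ⇒ ∉ W
candidate 2: n = (0, 2, -2, 2) → π⊥ ≈ (+0.000000, +4.828427); max(|x|,|y|,|x±y|/√2) = 4.828427 > 1 ⇒ ∉ W
candidate 3: n = (-1, -2, -1, 3) → π⊥ ≈ (+2.535534, +1.707107); max(|x|,|y|,|x±y|/√2) = 3.000000 > 1 ⇒ ∉ W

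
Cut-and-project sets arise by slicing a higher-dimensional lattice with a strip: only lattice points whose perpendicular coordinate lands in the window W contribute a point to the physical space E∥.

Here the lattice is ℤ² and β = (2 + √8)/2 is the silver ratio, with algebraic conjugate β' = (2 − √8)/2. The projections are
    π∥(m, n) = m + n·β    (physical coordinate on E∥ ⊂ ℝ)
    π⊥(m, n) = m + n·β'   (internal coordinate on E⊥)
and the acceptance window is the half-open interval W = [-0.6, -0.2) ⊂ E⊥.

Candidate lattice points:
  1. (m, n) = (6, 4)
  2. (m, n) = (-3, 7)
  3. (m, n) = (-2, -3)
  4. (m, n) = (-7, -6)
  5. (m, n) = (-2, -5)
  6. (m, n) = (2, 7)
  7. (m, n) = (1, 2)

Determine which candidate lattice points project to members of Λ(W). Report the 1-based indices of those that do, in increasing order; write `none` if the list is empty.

Compute β' = (2−√8)/2 = -0.4142, so π⊥(m,n) = m -0.4142·n.
candidate 1: (m,n)=(6,4) → π∥ = 6+4·β ≈ 15.6569, π⊥ = 6+4·β' ≈ 4.3431 ∉ [-0.6, -0.2) ⇒ out
candidate 2: (m,n)=(-3,7) → π∥ = -3+7·β ≈ 13.8995, π⊥ = -3+7·β' ≈ -5.8995 ∉ [-0.6, -0.2) ⇒ out
candidate 3: (m,n)=(-2,-3) → π∥ = -2-3·β ≈ -9.2426, π⊥ = -2-3·β' ≈ -0.7574 ∉ [-0.6, -0.2) ⇒ out
candidate 4: (m,n)=(-7,-6) → π∥ = -7-6·β ≈ -21.4853, π⊥ = -7-6·β' ≈ -4.5147 ∉ [-0.6, -0.2) ⇒ out
candidate 5: (m,n)=(-2,-5) → π∥ = -2-5·β ≈ -14.0711, π⊥ = -2-5·β' ≈ 0.0711 ∉ [-0.6, -0.2) ⇒ out
candidate 6: (m,n)=(2,7) → π∥ = 2+7·β ≈ 18.8995, π⊥ = 2+7·β' ≈ -0.8995 ∉ [-0.6, -0.2) ⇒ out
candidate 7: (m,n)=(1,2) → π∥ = 1+2·β ≈ 5.8284, π⊥ = 1+2·β' ≈ 0.1716 ∉ [-0.6, -0.2) ⇒ out

none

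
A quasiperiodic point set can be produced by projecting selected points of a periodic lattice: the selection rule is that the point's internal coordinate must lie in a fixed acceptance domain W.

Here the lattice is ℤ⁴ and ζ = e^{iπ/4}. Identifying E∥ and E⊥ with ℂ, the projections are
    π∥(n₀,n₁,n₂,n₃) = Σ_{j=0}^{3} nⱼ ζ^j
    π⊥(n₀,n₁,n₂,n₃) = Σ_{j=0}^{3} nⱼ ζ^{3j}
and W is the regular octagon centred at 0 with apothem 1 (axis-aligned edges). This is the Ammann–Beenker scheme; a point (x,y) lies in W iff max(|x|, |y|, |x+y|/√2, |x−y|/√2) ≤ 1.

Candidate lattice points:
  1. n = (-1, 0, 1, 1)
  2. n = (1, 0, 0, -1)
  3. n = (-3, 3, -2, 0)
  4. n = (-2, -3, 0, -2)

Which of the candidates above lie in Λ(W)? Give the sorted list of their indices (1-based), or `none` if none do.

1, 2

Internal map: ζ^{3j} for j=0..3 gives (1,0), (−√2/2,√2/2), (0,−1), (√2/2,√2/2).
#1 (-1, 0, 1, 1): internal (-0.292893, -0.292893); octagon support 0.414214 vs apothem 1 → ∈ W
#2 (1, 0, 0, -1): internal (0.292893, -0.707107); octagon support 0.707107 vs apothem 1 → ∈ W
#3 (-3, 3, -2, 0): internal (-5.121320, 4.121320); octagon support 6.535534 vs apothem 1 → ∉ W
#4 (-2, -3, 0, -2): internal (-1.292893, -3.535534); octagon support 3.535534 vs apothem 1 → ∉ W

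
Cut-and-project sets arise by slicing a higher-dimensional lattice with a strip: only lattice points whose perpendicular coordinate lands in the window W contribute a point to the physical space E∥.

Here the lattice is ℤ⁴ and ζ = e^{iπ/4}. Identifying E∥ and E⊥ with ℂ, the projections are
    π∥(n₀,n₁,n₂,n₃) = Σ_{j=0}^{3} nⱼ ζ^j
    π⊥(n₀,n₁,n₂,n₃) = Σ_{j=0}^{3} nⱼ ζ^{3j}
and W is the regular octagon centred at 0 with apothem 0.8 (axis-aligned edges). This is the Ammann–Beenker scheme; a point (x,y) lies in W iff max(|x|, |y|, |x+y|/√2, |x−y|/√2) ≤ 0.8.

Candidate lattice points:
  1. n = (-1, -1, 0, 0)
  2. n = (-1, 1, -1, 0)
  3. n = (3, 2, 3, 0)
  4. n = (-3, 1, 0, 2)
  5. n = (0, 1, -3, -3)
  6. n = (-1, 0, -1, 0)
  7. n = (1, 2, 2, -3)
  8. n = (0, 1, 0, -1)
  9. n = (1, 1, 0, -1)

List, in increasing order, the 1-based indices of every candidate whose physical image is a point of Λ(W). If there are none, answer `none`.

1, 9

π⊥(n) = n₀ + n₁ζ³ + n₂ζ⁶ + n₃ζ⁹ where ζ = e^{iπ/4}.
#1 (-1, -1, 0, 0): internal (-0.292893, -0.707107); octagon support 0.707107 vs apothem 0.8 → ∈ W
#2 (-1, 1, -1, 0): internal (-1.707107, 1.707107); octagon support 2.414214 vs apothem 0.8 → ∉ W
#3 (3, 2, 3, 0): internal (1.585786, -1.585786); octagon support 2.242641 vs apothem 0.8 → ∉ W
#4 (-3, 1, 0, 2): internal (-2.292893, 2.121320); octagon support 3.121320 vs apothem 0.8 → ∉ W
#5 (0, 1, -3, -3): internal (-2.828427, 1.585786); octagon support 3.121320 vs apothem 0.8 → ∉ W
#6 (-1, 0, -1, 0): internal (-1.000000, 1.000000); octagon support 1.414214 vs apothem 0.8 → ∉ W
#7 (1, 2, 2, -3): internal (-2.535534, -2.707107); octagon support 3.707107 vs apothem 0.8 → ∉ W
#8 (0, 1, 0, -1): internal (-1.414214, 0.000000); octagon support 1.414214 vs apothem 0.8 → ∉ W
#9 (1, 1, 0, -1): internal (-0.414214, 0.000000); octagon support 0.414214 vs apothem 0.8 → ∈ W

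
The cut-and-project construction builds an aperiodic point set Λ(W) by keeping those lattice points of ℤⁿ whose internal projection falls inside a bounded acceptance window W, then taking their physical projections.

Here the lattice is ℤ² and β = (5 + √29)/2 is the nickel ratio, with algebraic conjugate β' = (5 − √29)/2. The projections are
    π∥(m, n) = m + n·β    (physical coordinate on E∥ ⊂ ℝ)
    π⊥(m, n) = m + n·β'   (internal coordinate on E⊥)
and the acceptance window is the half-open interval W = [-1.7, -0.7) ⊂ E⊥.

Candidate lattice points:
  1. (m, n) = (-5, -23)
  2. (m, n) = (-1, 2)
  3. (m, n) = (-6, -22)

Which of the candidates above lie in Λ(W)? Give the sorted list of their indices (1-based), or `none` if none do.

β' = (5−√29)/2 ≈ -0.1926.
candidate 1: (m,n)=(-5,-23) → π∥ = -5-23·β ≈ -124.4294, π⊥ = -5-23·β' ≈ -0.5706 ∉ [-1.7, -0.7) ⇒ out
candidate 2: (m,n)=(-1,2) → π∥ = -1+2·β ≈ 9.3852, π⊥ = -1+2·β' ≈ -1.3852 ∈ [-1.7, -0.7) ⇒ IN Λ
candidate 3: (m,n)=(-6,-22) → π∥ = -6-22·β ≈ -120.2368, π⊥ = -6-22·β' ≈ -1.7632 ∉ [-1.7, -0.7) ⇒ out

2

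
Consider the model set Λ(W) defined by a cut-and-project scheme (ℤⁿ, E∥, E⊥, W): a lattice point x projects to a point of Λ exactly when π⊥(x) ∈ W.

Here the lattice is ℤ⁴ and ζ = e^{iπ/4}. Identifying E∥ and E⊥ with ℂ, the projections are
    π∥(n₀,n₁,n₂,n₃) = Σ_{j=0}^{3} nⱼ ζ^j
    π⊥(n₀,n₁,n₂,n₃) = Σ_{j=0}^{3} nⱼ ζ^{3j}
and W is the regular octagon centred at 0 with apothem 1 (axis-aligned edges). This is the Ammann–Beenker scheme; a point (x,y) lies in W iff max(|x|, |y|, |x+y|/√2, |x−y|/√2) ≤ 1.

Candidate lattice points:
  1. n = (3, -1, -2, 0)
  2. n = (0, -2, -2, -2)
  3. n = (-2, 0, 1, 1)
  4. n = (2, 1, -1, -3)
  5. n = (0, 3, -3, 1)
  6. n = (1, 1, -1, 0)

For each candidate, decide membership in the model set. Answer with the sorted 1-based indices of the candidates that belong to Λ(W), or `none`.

Internal map: ζ^{3j} for j=0..3 gives (1,0), (−√2/2,√2/2), (0,−1), (√2/2,√2/2).
#1 (3, -1, -2, 0): internal (3.70711, 1.29289); octagon support 3.70711 vs apothem 1 → ∉ W
#2 (0, -2, -2, -2): internal (0.00000, -0.82843); octagon support 0.82843 vs apothem 1 → ∈ W
#3 (-2, 0, 1, 1): internal (-1.29289, -0.29289); octagon support 1.29289 vs apothem 1 → ∉ W
#4 (2, 1, -1, -3): internal (-0.82843, -0.41421); octagon support 0.87868 vs apothem 1 → ∈ W
#5 (0, 3, -3, 1): internal (-1.41421, 5.82843); octagon support 5.82843 vs apothem 1 → ∉ W
#6 (1, 1, -1, 0): internal (0.29289, 1.70711); octagon support 1.70711 vs apothem 1 → ∉ W

2, 4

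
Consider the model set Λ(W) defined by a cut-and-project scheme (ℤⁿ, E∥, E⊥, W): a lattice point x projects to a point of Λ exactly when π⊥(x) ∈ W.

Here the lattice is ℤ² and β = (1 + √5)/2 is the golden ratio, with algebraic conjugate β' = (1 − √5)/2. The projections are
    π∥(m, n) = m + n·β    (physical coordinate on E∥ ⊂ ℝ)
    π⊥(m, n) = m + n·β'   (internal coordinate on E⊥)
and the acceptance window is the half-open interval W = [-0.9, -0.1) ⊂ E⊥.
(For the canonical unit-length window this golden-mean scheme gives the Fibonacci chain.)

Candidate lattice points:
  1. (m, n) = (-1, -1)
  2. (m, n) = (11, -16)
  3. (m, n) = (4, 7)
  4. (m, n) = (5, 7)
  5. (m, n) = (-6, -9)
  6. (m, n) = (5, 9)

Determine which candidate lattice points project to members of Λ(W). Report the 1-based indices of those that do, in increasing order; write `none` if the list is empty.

Numerically β ≈ 1.6180 and β' = −1/β ≈ -0.6180.
#1 (-1,-1): internal coord -1 + (-1)·β' = -0.3820; -0.3820 ∈ [-0.9, -0.1) → IN Λ
#2 (11,-16): internal coord 11 + (-16)·β' = +20.8885; +20.8885 ∉ [-0.9, -0.1) → out
#3 (4,7): internal coord 4 + (7)·β' = -0.3262; -0.3262 ∈ [-0.9, -0.1) → IN Λ
#4 (5,7): internal coord 5 + (7)·β' = +0.6738; +0.6738 ∉ [-0.9, -0.1) → out
#5 (-6,-9): internal coord -6 + (-9)·β' = -0.4377; -0.4377 ∈ [-0.9, -0.1) → IN Λ
#6 (5,9): internal coord 5 + (9)·β' = -0.5623; -0.5623 ∈ [-0.9, -0.1) → IN Λ

1, 3, 5, 6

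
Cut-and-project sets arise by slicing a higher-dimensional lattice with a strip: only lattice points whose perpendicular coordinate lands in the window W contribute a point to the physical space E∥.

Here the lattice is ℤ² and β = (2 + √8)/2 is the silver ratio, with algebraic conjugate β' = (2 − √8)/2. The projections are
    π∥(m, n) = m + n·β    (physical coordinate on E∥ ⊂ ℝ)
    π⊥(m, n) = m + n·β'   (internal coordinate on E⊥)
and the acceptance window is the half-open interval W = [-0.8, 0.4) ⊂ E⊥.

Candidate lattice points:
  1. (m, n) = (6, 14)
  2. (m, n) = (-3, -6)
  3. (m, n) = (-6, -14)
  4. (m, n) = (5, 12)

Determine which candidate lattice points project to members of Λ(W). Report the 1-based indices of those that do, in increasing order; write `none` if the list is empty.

1, 2, 3, 4

Numerically β ≈ 2.414214 and β' = −1/β ≈ -0.414214.
#1 (6,14): internal coord 6 + (14)·β' = +0.201010; +0.201010 ∈ [-0.8, 0.4) → IN Λ
#2 (-3,-6): internal coord -3 + (-6)·β' = -0.514719; -0.514719 ∈ [-0.8, 0.4) → IN Λ
#3 (-6,-14): internal coord -6 + (-14)·β' = -0.201010; -0.201010 ∈ [-0.8, 0.4) → IN Λ
#4 (5,12): internal coord 5 + (12)·β' = +0.029437; +0.029437 ∈ [-0.8, 0.4) → IN Λ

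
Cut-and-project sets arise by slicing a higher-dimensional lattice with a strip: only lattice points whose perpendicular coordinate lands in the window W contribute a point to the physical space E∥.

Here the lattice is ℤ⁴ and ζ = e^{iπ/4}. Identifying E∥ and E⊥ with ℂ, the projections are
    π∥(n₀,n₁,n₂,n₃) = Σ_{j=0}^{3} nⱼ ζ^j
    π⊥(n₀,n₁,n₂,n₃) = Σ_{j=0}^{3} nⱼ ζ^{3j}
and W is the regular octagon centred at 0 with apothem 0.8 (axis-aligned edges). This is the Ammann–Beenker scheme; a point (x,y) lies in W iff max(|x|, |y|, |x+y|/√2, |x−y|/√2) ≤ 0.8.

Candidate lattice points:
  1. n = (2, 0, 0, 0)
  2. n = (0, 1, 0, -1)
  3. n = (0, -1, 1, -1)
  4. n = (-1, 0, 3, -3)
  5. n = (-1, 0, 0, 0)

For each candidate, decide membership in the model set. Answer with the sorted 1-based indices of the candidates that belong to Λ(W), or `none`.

π⊥(n) = n₀ + n₁ζ³ + n₂ζ⁶ + n₃ζ⁹ where ζ = e^{iπ/4}.
#1 (2, 0, 0, 0): internal (2.00000, 0.00000); octagon support 2.00000 vs apothem 0.8 → ∉ W
#2 (0, 1, 0, -1): internal (-1.41421, 0.00000); octagon support 1.41421 vs apothem 0.8 → ∉ W
#3 (0, -1, 1, -1): internal (0.00000, -2.41421); octagon support 2.41421 vs apothem 0.8 → ∉ W
#4 (-1, 0, 3, -3): internal (-3.12132, -5.12132); octagon support 5.82843 vs apothem 0.8 → ∉ W
#5 (-1, 0, 0, 0): internal (-1.00000, 0.00000); octagon support 1.00000 vs apothem 0.8 → ∉ W

none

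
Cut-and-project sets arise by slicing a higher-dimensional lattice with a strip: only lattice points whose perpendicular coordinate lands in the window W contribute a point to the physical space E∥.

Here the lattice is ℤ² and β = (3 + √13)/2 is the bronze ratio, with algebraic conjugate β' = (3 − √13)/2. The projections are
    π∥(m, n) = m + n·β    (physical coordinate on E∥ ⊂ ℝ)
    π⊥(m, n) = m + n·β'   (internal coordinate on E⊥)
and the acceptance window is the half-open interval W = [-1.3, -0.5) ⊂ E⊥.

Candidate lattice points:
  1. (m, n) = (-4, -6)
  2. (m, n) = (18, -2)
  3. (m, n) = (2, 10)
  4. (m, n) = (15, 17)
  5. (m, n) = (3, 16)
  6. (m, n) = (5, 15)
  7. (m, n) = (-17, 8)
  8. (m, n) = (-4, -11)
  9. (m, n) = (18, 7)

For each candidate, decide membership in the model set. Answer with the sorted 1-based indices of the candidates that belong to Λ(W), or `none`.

Numerically β ≈ 3.302776 and β' = −1/β ≈ -0.302776.
[1] lift (-4,-6): star map gives -2.183346; window check -1.3 ≤ -2.183346 < -0.5 is false → out
[2] lift (18,-2): star map gives 18.605551; window check -1.3 ≤ 18.605551 < -0.5 is false → out
[3] lift (2,10): star map gives -1.027756; window check -1.3 ≤ -1.027756 < -0.5 is true → IN Λ
[4] lift (15,17): star map gives 9.852814; window check -1.3 ≤ 9.852814 < -0.5 is false → out
[5] lift (3,16): star map gives -1.844410; window check -1.3 ≤ -1.844410 < -0.5 is false → out
[6] lift (5,15): star map gives 0.458365; window check -1.3 ≤ 0.458365 < -0.5 is false → out
[7] lift (-17,8): star map gives -19.422205; window check -1.3 ≤ -19.422205 < -0.5 is false → out
[8] lift (-4,-11): star map gives -0.669468; window check -1.3 ≤ -0.669468 < -0.5 is true → IN Λ
[9] lift (18,7): star map gives 15.880571; window check -1.3 ≤ 15.880571 < -0.5 is false → out

3, 8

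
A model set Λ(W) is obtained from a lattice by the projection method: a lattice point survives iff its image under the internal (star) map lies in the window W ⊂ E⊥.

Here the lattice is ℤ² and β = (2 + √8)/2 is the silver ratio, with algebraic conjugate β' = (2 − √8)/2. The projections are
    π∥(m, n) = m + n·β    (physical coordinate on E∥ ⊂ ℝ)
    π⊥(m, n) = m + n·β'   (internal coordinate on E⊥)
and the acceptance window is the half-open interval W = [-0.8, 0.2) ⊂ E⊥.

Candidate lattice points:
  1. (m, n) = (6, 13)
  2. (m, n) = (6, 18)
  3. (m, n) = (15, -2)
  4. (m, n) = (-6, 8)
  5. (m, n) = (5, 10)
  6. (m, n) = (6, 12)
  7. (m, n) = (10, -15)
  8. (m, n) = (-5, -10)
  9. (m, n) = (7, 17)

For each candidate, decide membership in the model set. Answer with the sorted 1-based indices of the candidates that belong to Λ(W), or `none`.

Numerically β ≈ 2.4142 and β' = −1/β ≈ -0.4142.
candidate 1: (m,n)=(6,13) → π∥ = 6+13·β ≈ 37.3848, π⊥ = 6+13·β' ≈ 0.6152 ∉ [-0.8, 0.2) ⇒ out
candidate 2: (m,n)=(6,18) → π∥ = 6+18·β ≈ 49.4558, π⊥ = 6+18·β' ≈ -1.4558 ∉ [-0.8, 0.2) ⇒ out
candidate 3: (m,n)=(15,-2) → π∥ = 15-2·β ≈ 10.1716, π⊥ = 15-2·β' ≈ 15.8284 ∉ [-0.8, 0.2) ⇒ out
candidate 4: (m,n)=(-6,8) → π∥ = -6+8·β ≈ 13.3137, π⊥ = -6+8·β' ≈ -9.3137 ∉ [-0.8, 0.2) ⇒ out
candidate 5: (m,n)=(5,10) → π∥ = 5+10·β ≈ 29.1421, π⊥ = 5+10·β' ≈ 0.8579 ∉ [-0.8, 0.2) ⇒ out
candidate 6: (m,n)=(6,12) → π∥ = 6+12·β ≈ 34.9706, π⊥ = 6+12·β' ≈ 1.0294 ∉ [-0.8, 0.2) ⇒ out
candidate 7: (m,n)=(10,-15) → π∥ = 10-15·β ≈ -26.2132, π⊥ = 10-15·β' ≈ 16.2132 ∉ [-0.8, 0.2) ⇒ out
candidate 8: (m,n)=(-5,-10) → π∥ = -5-10·β ≈ -29.1421, π⊥ = -5-10·β' ≈ -0.8579 ∉ [-0.8, 0.2) ⇒ out
candidate 9: (m,n)=(7,17) → π∥ = 7+17·β ≈ 48.0416, π⊥ = 7+17·β' ≈ -0.0416 ∈ [-0.8, 0.2) ⇒ IN Λ

9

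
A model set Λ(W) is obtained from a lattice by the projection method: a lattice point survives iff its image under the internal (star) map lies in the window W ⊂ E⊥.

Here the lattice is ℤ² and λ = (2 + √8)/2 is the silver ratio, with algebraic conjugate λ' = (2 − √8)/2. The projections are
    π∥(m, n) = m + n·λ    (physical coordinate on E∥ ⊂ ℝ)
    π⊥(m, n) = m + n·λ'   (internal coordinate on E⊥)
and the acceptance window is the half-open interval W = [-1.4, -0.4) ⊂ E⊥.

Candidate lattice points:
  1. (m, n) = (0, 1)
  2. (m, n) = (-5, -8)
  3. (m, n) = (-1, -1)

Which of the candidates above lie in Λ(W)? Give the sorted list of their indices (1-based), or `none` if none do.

1, 3

λ' = (2−√8)/2 ≈ -0.4142.
candidate 1: (m,n)=(0,1) → π∥ = 0+1·λ ≈ 2.4142, π⊥ = 0+1·λ' ≈ -0.4142 ∈ [-1.4, -0.4) ⇒ IN Λ
candidate 2: (m,n)=(-5,-8) → π∥ = -5-8·λ ≈ -24.3137, π⊥ = -5-8·λ' ≈ -1.6863 ∉ [-1.4, -0.4) ⇒ out
candidate 3: (m,n)=(-1,-1) → π∥ = -1-1·λ ≈ -3.4142, π⊥ = -1-1·λ' ≈ -0.5858 ∈ [-1.4, -0.4) ⇒ IN Λ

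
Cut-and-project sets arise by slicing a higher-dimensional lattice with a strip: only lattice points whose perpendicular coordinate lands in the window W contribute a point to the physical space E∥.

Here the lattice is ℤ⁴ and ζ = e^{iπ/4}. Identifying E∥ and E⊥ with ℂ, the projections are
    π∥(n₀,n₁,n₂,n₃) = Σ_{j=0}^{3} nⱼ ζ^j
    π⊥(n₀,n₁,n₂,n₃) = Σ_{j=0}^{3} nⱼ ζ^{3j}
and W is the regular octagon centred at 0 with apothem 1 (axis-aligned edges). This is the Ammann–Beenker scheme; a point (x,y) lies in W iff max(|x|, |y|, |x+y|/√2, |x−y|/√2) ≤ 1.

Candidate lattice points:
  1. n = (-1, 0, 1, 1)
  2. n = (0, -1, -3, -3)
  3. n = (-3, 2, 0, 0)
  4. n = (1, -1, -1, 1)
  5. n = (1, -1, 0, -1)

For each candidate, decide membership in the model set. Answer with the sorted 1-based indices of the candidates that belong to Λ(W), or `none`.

1

π⊥(n) = n₀ + n₁ζ³ + n₂ζ⁶ + n₃ζ⁹ where ζ = e^{iπ/4}.
#1 (-1, 0, 1, 1): internal (-0.29289, -0.29289); octagon support 0.41421 vs apothem 1 → ∈ W
#2 (0, -1, -3, -3): internal (-1.41421, 0.17157); octagon support 1.41421 vs apothem 1 → ∉ W
#3 (-3, 2, 0, 0): internal (-4.41421, 1.41421); octagon support 4.41421 vs apothem 1 → ∉ W
#4 (1, -1, -1, 1): internal (2.41421, 1.00000); octagon support 2.41421 vs apothem 1 → ∉ W
#5 (1, -1, 0, -1): internal (1.00000, -1.41421); octagon support 1.70711 vs apothem 1 → ∉ W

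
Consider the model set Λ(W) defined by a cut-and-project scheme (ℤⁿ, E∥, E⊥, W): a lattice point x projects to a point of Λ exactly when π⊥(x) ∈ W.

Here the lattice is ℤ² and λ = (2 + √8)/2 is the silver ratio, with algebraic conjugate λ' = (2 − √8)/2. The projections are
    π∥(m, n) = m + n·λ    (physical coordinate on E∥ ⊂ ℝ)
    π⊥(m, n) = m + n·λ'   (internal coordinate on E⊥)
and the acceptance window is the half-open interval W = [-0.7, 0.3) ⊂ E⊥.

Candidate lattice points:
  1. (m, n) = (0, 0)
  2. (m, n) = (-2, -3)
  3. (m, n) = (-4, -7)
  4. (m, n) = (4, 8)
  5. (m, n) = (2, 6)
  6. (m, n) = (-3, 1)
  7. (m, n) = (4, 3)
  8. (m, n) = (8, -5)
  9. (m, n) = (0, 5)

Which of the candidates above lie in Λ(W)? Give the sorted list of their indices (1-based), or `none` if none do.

Compute λ' = (2−√8)/2 = -0.414214, so π⊥(m,n) = m -0.414214·n.
#1 (0,0): internal coord 0 + (0)·λ' = +0.000000; +0.000000 ∈ [-0.7, 0.3) → IN Λ
#2 (-2,-3): internal coord -2 + (-3)·λ' = -0.757359; -0.757359 ∉ [-0.7, 0.3) → out
#3 (-4,-7): internal coord -4 + (-7)·λ' = -1.100505; -1.100505 ∉ [-0.7, 0.3) → out
#4 (4,8): internal coord 4 + (8)·λ' = +0.686292; +0.686292 ∉ [-0.7, 0.3) → out
#5 (2,6): internal coord 2 + (6)·λ' = -0.485281; -0.485281 ∈ [-0.7, 0.3) → IN Λ
#6 (-3,1): internal coord -3 + (1)·λ' = -3.414214; -3.414214 ∉ [-0.7, 0.3) → out
#7 (4,3): internal coord 4 + (3)·λ' = +2.757359; +2.757359 ∉ [-0.7, 0.3) → out
#8 (8,-5): internal coord 8 + (-5)·λ' = +10.071068; +10.071068 ∉ [-0.7, 0.3) → out
#9 (0,5): internal coord 0 + (5)·λ' = -2.071068; -2.071068 ∉ [-0.7, 0.3) → out

1, 5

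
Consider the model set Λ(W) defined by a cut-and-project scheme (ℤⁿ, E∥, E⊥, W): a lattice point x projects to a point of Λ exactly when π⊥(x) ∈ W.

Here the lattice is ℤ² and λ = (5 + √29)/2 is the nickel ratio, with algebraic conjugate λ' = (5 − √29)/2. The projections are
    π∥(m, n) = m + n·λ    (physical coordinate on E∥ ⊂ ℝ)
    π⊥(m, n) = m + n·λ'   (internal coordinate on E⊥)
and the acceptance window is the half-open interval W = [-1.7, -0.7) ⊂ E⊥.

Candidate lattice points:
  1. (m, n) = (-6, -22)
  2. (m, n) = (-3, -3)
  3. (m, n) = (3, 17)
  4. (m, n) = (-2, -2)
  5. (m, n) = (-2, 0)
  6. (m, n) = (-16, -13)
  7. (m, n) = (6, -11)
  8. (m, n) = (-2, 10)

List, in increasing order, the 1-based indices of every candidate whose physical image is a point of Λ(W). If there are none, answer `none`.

4

λ' = (5−√29)/2 ≈ -0.19258.
#1 (-6,-22): internal coord -6 + (-22)·λ' = -1.76319; -1.76319 ∉ [-1.7, -0.7) → out
#2 (-3,-3): internal coord -3 + (-3)·λ' = -2.42225; -2.42225 ∉ [-1.7, -0.7) → out
#3 (3,17): internal coord 3 + (17)·λ' = -0.27390; -0.27390 ∉ [-1.7, -0.7) → out
#4 (-2,-2): internal coord -2 + (-2)·λ' = -1.61484; -1.61484 ∈ [-1.7, -0.7) → IN Λ
#5 (-2,0): internal coord -2 + (0)·λ' = -2.00000; -2.00000 ∉ [-1.7, -0.7) → out
#6 (-16,-13): internal coord -16 + (-13)·λ' = -13.49643; -13.49643 ∉ [-1.7, -0.7) → out
#7 (6,-11): internal coord 6 + (-11)·λ' = +8.11841; +8.11841 ∉ [-1.7, -0.7) → out
#8 (-2,10): internal coord -2 + (10)·λ' = -3.92582; -3.92582 ∉ [-1.7, -0.7) → out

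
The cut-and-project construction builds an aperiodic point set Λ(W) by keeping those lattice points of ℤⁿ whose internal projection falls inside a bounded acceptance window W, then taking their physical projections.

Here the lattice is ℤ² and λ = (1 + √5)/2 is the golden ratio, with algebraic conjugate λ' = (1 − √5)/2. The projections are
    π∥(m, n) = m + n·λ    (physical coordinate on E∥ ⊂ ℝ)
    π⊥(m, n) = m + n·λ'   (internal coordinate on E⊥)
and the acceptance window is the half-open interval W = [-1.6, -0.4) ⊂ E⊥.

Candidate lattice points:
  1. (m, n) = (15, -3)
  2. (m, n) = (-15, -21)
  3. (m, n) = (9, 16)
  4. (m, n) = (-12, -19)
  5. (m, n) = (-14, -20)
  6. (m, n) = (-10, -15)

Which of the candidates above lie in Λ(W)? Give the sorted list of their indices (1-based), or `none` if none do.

λ' = (1−√5)/2 ≈ -0.61803.
[1] lift (15,-3): star map gives 16.85410; window check -1.6 ≤ 16.85410 < -0.4 is false → out
[2] lift (-15,-21): star map gives -2.02129; window check -1.6 ≤ -2.02129 < -0.4 is false → out
[3] lift (9,16): star map gives -0.88854; window check -1.6 ≤ -0.88854 < -0.4 is true → IN Λ
[4] lift (-12,-19): star map gives -0.25735; window check -1.6 ≤ -0.25735 < -0.4 is false → out
[5] lift (-14,-20): star map gives -1.63932; window check -1.6 ≤ -1.63932 < -0.4 is false → out
[6] lift (-10,-15): star map gives -0.72949; window check -1.6 ≤ -0.72949 < -0.4 is true → IN Λ

3, 6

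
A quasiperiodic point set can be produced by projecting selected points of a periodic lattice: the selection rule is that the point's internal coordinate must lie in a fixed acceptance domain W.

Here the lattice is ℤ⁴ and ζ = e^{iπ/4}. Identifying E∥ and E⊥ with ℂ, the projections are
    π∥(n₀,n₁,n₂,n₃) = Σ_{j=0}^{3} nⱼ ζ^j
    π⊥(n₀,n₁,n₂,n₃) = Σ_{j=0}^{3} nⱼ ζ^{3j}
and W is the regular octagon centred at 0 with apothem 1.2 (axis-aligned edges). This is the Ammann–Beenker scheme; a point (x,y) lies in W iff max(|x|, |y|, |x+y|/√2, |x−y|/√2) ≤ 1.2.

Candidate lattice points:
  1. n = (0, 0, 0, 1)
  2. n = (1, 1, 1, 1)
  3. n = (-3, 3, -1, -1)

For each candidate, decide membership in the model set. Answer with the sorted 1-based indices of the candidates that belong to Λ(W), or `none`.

1, 2

Internal map: ζ^{3j} for j=0..3 gives (1,0), (−√2/2,√2/2), (0,−1), (√2/2,√2/2).
#1 (0, 0, 0, 1): internal (0.7071, 0.7071); octagon support 1.0000 vs apothem 1.2 → ∈ W
#2 (1, 1, 1, 1): internal (1.0000, 0.4142); octagon support 1.0000 vs apothem 1.2 → ∈ W
#3 (-3, 3, -1, -1): internal (-5.8284, 2.4142); octagon support 5.8284 vs apothem 1.2 → ∉ W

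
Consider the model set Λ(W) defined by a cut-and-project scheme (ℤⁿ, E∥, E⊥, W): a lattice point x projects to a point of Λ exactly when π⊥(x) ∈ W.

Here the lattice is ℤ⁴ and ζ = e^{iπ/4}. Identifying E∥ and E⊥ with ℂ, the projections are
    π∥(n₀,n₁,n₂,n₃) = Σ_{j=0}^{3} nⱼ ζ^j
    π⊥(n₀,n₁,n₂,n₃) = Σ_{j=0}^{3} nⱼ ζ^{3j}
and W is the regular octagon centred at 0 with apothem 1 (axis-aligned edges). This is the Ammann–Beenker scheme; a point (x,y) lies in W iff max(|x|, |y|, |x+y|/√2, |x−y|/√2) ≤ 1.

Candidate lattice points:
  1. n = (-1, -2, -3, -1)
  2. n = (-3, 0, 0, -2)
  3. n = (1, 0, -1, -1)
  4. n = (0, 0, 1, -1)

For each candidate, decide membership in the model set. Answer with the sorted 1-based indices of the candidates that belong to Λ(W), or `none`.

With ζ = e^{iπ/4} the internal vectors are ζ^0,ζ^3,ζ^6,ζ^9.
#1 (-1, -2, -3, -1): internal (-0.2929, 0.8787); octagon support 0.8787 vs apothem 1 → ∈ W
#2 (-3, 0, 0, -2): internal (-4.4142, -1.4142); octagon support 4.4142 vs apothem 1 → ∉ W
#3 (1, 0, -1, -1): internal (0.2929, 0.2929); octagon support 0.4142 vs apothem 1 → ∈ W
#4 (0, 0, 1, -1): internal (-0.7071, -1.7071); octagon support 1.7071 vs apothem 1 → ∉ W

1, 3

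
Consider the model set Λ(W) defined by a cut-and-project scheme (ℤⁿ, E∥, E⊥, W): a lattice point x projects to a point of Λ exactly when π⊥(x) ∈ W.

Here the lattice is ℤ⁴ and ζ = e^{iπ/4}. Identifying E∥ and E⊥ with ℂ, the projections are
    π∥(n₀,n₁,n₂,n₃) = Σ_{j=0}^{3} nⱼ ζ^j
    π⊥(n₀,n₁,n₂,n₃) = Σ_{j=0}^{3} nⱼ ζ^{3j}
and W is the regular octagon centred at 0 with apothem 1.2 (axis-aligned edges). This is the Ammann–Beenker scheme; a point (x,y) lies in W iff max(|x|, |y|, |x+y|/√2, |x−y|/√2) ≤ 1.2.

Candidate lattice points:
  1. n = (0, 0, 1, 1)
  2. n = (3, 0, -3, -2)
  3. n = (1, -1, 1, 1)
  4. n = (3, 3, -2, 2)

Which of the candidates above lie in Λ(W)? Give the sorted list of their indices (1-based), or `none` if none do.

With ζ = e^{iπ/4} the internal vectors are ζ^0,ζ^3,ζ^6,ζ^9.
candidate 1: n = (0, 0, 1, 1) → π⊥ ≈ (+0.7071, -0.2929); max(|x|,|y|,|x±y|/√2) = 0.7071 ≤ 1.2 ⇒ ∈ W
candidate 2: n = (3, 0, -3, -2) → π⊥ ≈ (+1.5858, +1.5858); max(|x|,|y|,|x±y|/√2) = 2.2426 > 1.2 ⇒ ∉ W
candidate 3: n = (1, -1, 1, 1) → π⊥ ≈ (+2.4142, -1.0000); max(|x|,|y|,|x±y|/√2) = 2.4142 > 1.2 ⇒ ∉ W
candidate 4: n = (3, 3, -2, 2) → π⊥ ≈ (+2.2929, +5.5355); max(|x|,|y|,|x±y|/√2) = 5.5355 > 1.2 ⇒ ∉ W

1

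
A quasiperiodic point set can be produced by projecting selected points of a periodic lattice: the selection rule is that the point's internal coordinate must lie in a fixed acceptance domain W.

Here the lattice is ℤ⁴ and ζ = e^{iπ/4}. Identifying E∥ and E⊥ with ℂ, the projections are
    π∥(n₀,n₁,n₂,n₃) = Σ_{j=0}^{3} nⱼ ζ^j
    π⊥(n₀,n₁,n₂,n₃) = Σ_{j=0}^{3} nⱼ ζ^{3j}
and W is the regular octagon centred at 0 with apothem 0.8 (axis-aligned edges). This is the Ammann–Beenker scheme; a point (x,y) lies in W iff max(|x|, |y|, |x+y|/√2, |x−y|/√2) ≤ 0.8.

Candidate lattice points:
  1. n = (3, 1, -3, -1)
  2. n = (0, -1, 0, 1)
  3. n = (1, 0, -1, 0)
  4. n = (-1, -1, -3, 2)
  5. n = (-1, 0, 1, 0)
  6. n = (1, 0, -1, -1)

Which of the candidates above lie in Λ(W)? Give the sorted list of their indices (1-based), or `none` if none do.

π⊥(n) = n₀ + n₁ζ³ + n₂ζ⁶ + n₃ζ⁹ where ζ = e^{iπ/4}.
#1 (3, 1, -3, -1): internal (1.585786, 3.000000); octagon support 3.242641 vs apothem 0.8 → ∉ W
#2 (0, -1, 0, 1): internal (1.414214, 0.000000); octagon support 1.414214 vs apothem 0.8 → ∉ W
#3 (1, 0, -1, 0): internal (1.000000, 1.000000); octagon support 1.414214 vs apothem 0.8 → ∉ W
#4 (-1, -1, -3, 2): internal (1.121320, 3.707107); octagon support 3.707107 vs apothem 0.8 → ∉ W
#5 (-1, 0, 1, 0): internal (-1.000000, -1.000000); octagon support 1.414214 vs apothem 0.8 → ∉ W
#6 (1, 0, -1, -1): internal (0.292893, 0.292893); octagon support 0.414214 vs apothem 0.8 → ∈ W

6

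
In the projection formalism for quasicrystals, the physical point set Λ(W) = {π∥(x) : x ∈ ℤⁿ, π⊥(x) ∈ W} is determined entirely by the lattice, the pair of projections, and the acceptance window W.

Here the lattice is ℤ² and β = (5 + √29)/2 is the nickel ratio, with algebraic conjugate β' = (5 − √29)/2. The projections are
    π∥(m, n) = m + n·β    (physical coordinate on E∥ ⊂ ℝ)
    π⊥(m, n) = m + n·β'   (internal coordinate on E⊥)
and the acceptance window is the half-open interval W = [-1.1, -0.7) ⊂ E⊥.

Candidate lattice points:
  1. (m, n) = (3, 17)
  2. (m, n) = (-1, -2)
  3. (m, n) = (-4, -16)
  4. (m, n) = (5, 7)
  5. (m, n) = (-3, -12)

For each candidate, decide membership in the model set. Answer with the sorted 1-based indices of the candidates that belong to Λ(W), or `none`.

3

Numerically β ≈ 5.1926 and β' = −1/β ≈ -0.1926.
#1 (3,17): internal coord 3 + (17)·β' = -0.2739; -0.2739 ∉ [-1.1, -0.7) → out
#2 (-1,-2): internal coord -1 + (-2)·β' = -0.6148; -0.6148 ∉ [-1.1, -0.7) → out
#3 (-4,-16): internal coord -4 + (-16)·β' = -0.9187; -0.9187 ∈ [-1.1, -0.7) → IN Λ
#4 (5,7): internal coord 5 + (7)·β' = +3.6519; +3.6519 ∉ [-1.1, -0.7) → out
#5 (-3,-12): internal coord -3 + (-12)·β' = -0.6890; -0.6890 ∉ [-1.1, -0.7) → out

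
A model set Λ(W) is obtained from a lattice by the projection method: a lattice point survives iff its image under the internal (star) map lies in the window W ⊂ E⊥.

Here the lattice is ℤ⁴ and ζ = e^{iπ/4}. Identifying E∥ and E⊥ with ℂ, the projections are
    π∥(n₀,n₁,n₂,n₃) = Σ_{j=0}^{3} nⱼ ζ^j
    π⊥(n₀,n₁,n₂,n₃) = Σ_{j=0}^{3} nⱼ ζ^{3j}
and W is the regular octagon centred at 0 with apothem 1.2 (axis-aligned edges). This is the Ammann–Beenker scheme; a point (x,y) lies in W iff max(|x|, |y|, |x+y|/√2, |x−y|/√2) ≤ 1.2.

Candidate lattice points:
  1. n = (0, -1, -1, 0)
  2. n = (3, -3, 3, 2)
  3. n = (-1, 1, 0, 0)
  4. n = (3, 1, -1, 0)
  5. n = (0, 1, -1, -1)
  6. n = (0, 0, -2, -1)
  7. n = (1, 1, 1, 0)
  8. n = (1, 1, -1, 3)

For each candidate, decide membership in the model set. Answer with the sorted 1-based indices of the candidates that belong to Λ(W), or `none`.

1, 7

With ζ = e^{iπ/4} the internal vectors are ζ^0,ζ^3,ζ^6,ζ^9.
candidate 1: n = (0, -1, -1, 0) → π⊥ ≈ (+0.707107, +0.292893); max(|x|,|y|,|x±y|/√2) = 0.707107 ≤ 1.2 ⇒ ∈ W
candidate 2: n = (3, -3, 3, 2) → π⊥ ≈ (+6.535534, -3.707107); max(|x|,|y|,|x±y|/√2) = 7.242641 > 1.2 ⇒ ∉ W
candidate 3: n = (-1, 1, 0, 0) → π⊥ ≈ (-1.707107, +0.707107); max(|x|,|y|,|x±y|/√2) = 1.707107 > 1.2 ⇒ ∉ W
candidate 4: n = (3, 1, -1, 0) → π⊥ ≈ (+2.292893, +1.707107); max(|x|,|y|,|x±y|/√2) = 2.828427 > 1.2 ⇒ ∉ W
candidate 5: n = (0, 1, -1, -1) → π⊥ ≈ (-1.414214, +1.000000); max(|x|,|y|,|x±y|/√2) = 1.707107 > 1.2 ⇒ ∉ W
candidate 6: n = (0, 0, -2, -1) → π⊥ ≈ (-0.707107, +1.292893); max(|x|,|y|,|x±y|/√2) = 1.414214 > 1.2 ⇒ ∉ W
candidate 7: n = (1, 1, 1, 0) → π⊥ ≈ (+0.292893, -0.292893); max(|x|,|y|,|x±y|/√2) = 0.414214 ≤ 1.2 ⇒ ∈ W
candidate 8: n = (1, 1, -1, 3) → π⊥ ≈ (+2.414214, +3.828427); max(|x|,|y|,|x±y|/√2) = 4.414214 > 1.2 ⇒ ∉ W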